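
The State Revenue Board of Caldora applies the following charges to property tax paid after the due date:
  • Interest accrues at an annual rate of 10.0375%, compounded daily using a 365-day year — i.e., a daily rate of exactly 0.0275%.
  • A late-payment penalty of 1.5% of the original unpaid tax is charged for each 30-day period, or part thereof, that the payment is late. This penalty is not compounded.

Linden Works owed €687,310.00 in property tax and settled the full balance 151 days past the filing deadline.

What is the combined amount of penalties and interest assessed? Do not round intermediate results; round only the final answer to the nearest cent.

Penalty periods: ⌈151/30⌉ = 6; penalty = 6 × 1.5% × €687,310.00 = €61,857.90
Interest: €687,310.00 × ((1 + 0.000275)^151 − 1) = €687,310.00 × 0.04239327… = €29,137.3190…
Penalties + interest = €61,857.9000 + €29,137.3190… = €90,995.22

€90,995.22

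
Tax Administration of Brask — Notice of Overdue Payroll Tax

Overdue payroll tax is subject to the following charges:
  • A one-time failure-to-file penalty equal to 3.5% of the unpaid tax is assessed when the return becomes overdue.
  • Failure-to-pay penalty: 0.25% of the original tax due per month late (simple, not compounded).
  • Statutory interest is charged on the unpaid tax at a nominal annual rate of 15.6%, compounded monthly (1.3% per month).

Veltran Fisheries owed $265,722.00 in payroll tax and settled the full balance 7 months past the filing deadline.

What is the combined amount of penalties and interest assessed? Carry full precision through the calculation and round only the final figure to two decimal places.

Failure-to-file penalty: 3.5% × $265,722.00 = $9,300.27
Failure-to-pay penalty = 0.25% × $265,722.00 × 7 mo = $4,650.14…
Interest: $265,722.00 × ((1 + 0.013)^7 − 1) = $265,722.00 × 0.0946269… = $25,144.4498…
Penalties + interest = $13,950.4050 + $25,144.4498… = $39,094.85

$39,094.85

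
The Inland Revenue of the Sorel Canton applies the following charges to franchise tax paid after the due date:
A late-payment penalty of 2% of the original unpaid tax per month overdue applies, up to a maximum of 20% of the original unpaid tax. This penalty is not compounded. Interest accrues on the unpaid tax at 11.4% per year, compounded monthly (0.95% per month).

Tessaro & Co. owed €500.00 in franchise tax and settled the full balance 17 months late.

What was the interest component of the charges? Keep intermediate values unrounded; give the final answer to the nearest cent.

€87.19

Interest: €500.00 × ((1 + 0.0095)^17 − 1) = €500.00 × 0.1743769… = €87.1884…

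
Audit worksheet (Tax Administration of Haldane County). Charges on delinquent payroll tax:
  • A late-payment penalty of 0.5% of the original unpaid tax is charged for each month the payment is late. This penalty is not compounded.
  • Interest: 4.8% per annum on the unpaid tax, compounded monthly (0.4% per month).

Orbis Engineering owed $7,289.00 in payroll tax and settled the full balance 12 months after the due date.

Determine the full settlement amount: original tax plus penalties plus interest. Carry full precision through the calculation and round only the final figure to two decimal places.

Late-payment penalty = 0.5% × $7,289.00 × 12 mo = $437.34
Interest: $7,289.00 × ((1 + 0.004)^12 − 1) = $7,289.00 × 0.0490702… = $357.6727…
Total = $7,289.00 + $437.3400 + $357.6727… = $8,084.01

$8,084.01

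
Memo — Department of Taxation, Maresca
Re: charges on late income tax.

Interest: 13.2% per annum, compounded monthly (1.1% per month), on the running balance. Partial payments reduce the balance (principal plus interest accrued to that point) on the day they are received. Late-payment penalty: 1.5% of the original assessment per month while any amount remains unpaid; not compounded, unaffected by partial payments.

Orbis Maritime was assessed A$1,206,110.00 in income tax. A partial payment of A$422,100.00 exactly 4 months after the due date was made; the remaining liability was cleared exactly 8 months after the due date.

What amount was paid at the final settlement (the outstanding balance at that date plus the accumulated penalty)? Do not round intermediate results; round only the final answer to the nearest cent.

Balance at month 4: A$1,206,110.0000 × (1 + 0.011)^4 = A$1,260,060.9148…
After A$422,100.00 payment: A$1,260,060.9148… − A$422,100.00 = A$837,960.9148…
Balance at month 8: A$837,960.9148… × (1 + 0.011)^4 = A$875,444.0283…
Penalty: 8 × 1.5% × A$1,206,110.00 = A$144,733.20
Final settlement = outstanding balance + penalty = A$875,444.0283… + A$144,733.20 = A$1,020,177.23

A$1,020,177.23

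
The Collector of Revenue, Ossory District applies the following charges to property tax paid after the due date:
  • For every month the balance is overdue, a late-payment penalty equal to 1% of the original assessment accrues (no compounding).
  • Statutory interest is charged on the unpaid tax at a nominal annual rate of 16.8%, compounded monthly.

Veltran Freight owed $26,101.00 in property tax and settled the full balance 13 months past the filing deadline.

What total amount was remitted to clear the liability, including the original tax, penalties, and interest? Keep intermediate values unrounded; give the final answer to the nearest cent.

$34,664.76

Late-payment penalty = 1% × $26,101.00 × 13 mo = $3,393.13
Interest (16.8%/yr ÷ 12 = 1.4%/month): $26,101.00 × ((1 + 0.014)^13 − 1) = $5,170.6331…
Total = $26,101.00 + $3,393.1300 + $5,170.6331… = $34,664.76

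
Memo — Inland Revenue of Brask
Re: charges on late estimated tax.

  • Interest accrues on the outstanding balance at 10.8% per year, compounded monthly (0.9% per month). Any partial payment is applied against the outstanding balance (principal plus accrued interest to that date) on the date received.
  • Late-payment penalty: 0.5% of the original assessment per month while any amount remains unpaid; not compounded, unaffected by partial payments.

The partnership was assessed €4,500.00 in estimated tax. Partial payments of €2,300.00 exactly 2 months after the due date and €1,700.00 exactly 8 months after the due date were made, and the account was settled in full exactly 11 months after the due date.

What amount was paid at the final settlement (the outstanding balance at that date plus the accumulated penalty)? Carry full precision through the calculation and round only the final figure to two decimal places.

Balance at month 2: €4,500.0000 × (1 + 0.009)^2 = €4,581.3645
After €2,300.00 payment: €4,581.3645 − €2,300.00 = €2,281.3645
Balance at month 8: €2,281.3645 × (1 + 0.009)^6 = €2,407.3635…
After €1,700.00 payment: €2,407.3635… − €1,700.00 = €707.3635…
Balance at month 11: €707.3635… × (1 + 0.009)^3 = €726.6347…
Penalty: 11 × 0.5% × €4,500.00 = €247.50
Final settlement = outstanding balance + penalty = €726.6347… + €247.50 = €974.13

€974.13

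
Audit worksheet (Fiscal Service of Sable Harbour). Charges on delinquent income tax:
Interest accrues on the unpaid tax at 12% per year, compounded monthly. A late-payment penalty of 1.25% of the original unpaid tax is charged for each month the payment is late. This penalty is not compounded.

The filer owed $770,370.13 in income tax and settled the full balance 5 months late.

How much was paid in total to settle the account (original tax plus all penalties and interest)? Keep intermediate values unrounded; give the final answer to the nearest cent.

Late-payment penalty = 1.25% × $770,370.13 × 5 mo = $48,148.13…
Interest (12%/yr ÷ 12 = 1%/month): $770,370.13 × ((1 + 0.01)^5 − 1) = $39,296.6189…
Total = $770,370.13 + $48,148.1331… + $39,296.6189… = $857,814.88

$857,814.88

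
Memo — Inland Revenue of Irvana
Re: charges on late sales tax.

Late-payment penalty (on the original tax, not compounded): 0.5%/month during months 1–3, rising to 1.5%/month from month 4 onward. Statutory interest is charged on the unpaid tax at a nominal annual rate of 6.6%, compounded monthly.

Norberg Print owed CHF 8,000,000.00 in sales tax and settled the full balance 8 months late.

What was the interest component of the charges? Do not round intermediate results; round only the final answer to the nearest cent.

CHF 358,851.05

Interest (6.6%/yr ÷ 12 = 0.55%/month): CHF 8,000,000.00 × ((1 + 0.0055)^8 − 1) = CHF 358,851.0507…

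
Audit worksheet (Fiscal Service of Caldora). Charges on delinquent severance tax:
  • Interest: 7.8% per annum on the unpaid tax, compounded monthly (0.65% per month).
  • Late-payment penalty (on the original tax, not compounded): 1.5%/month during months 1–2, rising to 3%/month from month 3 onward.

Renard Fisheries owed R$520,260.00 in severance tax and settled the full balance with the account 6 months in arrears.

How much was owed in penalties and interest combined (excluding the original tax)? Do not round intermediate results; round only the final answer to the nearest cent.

R$98,661.73

Penalty, months 1–2: 2 × 1.5% × R$520,260.00 = R$15,607.80
Penalty, months 3–6: 4 × 3% × R$520,260.00 = R$62,431.20
Interest: R$520,260.00 × ((1 + 0.0065)^6 − 1) = R$520,260.00 × 0.0396393… = R$20,622.7263…
Penalties + interest = R$78,039.0000 + R$20,622.7263… = R$98,661.73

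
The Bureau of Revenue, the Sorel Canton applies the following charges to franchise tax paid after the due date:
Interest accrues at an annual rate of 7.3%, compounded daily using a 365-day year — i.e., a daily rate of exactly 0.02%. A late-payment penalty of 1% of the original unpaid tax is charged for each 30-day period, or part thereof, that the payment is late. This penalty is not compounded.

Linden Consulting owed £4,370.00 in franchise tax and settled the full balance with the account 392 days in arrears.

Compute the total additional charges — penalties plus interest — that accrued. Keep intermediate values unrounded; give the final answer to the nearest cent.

£968.16

Penalty periods: ⌈392/30⌉ = 14; penalty = 14 × 1% × £4,370.00 = £611.80
Interest: £4,370.00 × ((1 + 0.0002)^392 − 1) = £4,370.00 × 0.08154672… = £356.3591…
Penalties + interest = £611.8000 + £356.3591… = £968.16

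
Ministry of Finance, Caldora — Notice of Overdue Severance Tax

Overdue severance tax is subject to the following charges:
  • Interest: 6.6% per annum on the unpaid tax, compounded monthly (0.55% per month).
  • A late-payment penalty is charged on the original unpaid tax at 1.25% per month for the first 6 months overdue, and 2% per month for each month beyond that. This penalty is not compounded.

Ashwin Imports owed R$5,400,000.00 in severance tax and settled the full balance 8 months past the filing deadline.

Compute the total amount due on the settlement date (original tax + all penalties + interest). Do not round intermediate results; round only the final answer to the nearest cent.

R$6,263,224.46

Penalty, months 1–6: 6 × 1.25% × R$5,400,000.00 = R$405,000.00
Penalty, months 7–8: 2 × 2% × R$5,400,000.00 = R$216,000.00
Interest: R$5,400,000.00 × ((1 + 0.0055)^8 − 1) = R$5,400,000.00 × 0.0448564… = R$242,224.4592…
Total = R$5,400,000.00 + R$621,000.0000 + R$242,224.4592… = R$6,263,224.46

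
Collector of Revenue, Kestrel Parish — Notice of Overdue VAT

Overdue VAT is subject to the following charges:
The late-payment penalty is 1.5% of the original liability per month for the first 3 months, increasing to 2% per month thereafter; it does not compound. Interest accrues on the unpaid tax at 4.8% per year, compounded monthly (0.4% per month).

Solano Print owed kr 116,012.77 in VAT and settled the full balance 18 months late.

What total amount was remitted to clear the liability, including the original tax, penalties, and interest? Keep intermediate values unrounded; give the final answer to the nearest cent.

kr 164,680.24

Penalty, months 1–3: 3 × 1.5% × kr 116,012.77 = kr 5,220.57…
Penalty, months 4–18: 15 × 2% × kr 116,012.77 = kr 34,803.83…
Interest: kr 116,012.77 × ((1 + 0.004)^18 − 1) = kr 116,012.77 × 0.0745010… = kr 8,643.0693…
Total = kr 116,012.77 + kr 40,024.4057… + kr 8,643.0693… = kr 164,680.24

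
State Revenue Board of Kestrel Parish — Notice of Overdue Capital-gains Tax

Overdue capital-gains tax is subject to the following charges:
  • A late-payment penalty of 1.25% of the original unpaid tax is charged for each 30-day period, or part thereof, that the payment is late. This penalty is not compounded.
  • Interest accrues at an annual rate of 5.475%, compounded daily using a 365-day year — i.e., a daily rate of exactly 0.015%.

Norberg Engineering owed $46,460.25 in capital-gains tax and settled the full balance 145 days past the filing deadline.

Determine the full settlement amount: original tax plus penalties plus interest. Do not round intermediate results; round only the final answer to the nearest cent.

Penalty periods: ⌈145/30⌉ = 5; penalty = 5 × 1.25% × $46,460.25 = $2,903.77…
Interest: $46,460.25 × ((1 + 0.00015)^145 − 1) = $46,460.25 × 0.02198659… = $1,021.5024…
Total = $46,460.25 + $2,903.7656… + $1,021.5024… = $50,385.52

$50,385.52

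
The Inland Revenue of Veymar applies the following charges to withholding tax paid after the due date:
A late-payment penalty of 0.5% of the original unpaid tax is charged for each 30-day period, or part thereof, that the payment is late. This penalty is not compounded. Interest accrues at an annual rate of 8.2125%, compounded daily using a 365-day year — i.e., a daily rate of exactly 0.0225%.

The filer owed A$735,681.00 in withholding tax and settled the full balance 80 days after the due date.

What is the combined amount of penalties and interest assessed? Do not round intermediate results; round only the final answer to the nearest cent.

Penalty periods: ⌈80/30⌉ = 3; penalty = 3 × 0.5% × A$735,681.00 = A$11,035.22…
Interest: A$735,681.00 × ((1 + 0.000225)^80 − 1) = A$735,681.00 × 0.01816091… = A$13,360.6401…
Penalties + interest = A$11,035.2150 + A$13,360.6401… = A$24,395.86

A$24,395.86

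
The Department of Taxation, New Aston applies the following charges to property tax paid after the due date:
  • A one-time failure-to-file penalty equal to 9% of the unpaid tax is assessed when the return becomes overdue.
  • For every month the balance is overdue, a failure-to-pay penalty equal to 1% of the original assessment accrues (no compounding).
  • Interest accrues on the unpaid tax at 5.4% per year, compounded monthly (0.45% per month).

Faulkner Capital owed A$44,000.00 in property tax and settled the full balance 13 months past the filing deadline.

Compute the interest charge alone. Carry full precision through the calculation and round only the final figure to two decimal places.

Interest: A$44,000.00 × ((1 + 0.0045)^13 − 1) = A$44,000.00 × 0.0601059… = A$2,644.6577…

A$2,644.66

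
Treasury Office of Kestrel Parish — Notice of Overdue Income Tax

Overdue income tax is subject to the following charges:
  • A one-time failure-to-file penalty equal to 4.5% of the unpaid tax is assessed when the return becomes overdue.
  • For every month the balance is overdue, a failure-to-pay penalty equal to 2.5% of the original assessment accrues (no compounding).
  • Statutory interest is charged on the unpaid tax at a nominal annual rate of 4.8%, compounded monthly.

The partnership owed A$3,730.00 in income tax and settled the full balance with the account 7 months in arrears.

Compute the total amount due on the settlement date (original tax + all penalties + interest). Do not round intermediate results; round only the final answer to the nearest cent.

Failure-to-file penalty: 4.5% × A$3,730.00 = A$167.85
Failure-to-pay penalty = 2.5% × A$3,730.00 × 7 mo = A$652.75
Interest (4.8%/yr ÷ 12 = 0.4%/month): A$3,730.00 × ((1 + 0.004)^7 − 1) = A$105.7017…
Total = A$3,730.00 + A$820.6000 + A$105.7017… = A$4,656.30

A$4,656.30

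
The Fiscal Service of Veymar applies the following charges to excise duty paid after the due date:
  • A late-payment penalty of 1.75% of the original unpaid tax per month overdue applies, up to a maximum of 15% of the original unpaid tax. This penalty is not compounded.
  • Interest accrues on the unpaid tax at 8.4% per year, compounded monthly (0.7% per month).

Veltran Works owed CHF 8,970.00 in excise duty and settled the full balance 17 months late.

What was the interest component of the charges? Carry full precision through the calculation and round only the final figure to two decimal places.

Interest: CHF 8,970.00 × ((1 + 0.007)^17 − 1) = CHF 8,970.00 × 0.1259031… = CHF 1,129.3504…

CHF 1,129.35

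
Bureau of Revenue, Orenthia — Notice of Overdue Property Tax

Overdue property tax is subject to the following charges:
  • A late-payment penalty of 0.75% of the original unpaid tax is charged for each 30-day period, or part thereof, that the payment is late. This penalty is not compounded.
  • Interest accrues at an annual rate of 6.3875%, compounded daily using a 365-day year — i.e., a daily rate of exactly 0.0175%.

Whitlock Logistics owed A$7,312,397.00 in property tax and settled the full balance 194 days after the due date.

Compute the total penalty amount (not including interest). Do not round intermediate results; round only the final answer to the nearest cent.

Penalty periods: ⌈194/30⌉ = 7; penalty = 7 × 0.75% × A$7,312,397.00 = A$383,900.84…

A$383,900.84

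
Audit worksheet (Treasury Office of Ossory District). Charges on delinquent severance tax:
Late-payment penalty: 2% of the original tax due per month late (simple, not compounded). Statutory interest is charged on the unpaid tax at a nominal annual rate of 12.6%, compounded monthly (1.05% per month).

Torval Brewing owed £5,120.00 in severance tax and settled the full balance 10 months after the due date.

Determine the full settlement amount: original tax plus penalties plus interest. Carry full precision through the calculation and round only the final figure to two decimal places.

Late-payment penalty = 2% × £5,120.00 × 10 mo = £1,024.00
Interest: £5,120.00 × ((1 + 0.0105)^10 − 1) = £5,120.00 × 0.1101028… = £563.7261…
Total = £5,120.00 + £1,024.0000 + £563.7261… = £6,707.73

£6,707.73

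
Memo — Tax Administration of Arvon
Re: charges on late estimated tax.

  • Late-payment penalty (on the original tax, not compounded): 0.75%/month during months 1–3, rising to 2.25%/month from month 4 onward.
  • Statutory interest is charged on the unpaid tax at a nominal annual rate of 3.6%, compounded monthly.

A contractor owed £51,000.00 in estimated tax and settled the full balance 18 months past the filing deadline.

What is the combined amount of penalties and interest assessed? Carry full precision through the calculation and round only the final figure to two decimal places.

Penalty, months 1–3: 3 × 0.75% × £51,000.00 = £1,147.50
Penalty, months 4–18: 15 × 2.25% × £51,000.00 = £17,212.50
Interest (3.6%/yr ÷ 12 = 0.3%/month): £51,000.00 × ((1 + 0.003)^18 − 1) = £2,825.3634…
Penalties + interest = £18,360.0000 + £2,825.3634… = £21,185.36

£21,185.36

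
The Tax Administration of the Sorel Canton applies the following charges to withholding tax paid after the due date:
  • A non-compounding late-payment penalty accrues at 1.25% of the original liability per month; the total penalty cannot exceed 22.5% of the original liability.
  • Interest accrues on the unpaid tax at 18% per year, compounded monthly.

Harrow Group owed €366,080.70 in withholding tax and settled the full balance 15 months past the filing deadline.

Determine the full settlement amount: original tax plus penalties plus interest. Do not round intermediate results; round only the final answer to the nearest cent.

Penalty: 15 × 1.25% × €366,080.70 = €68,640.13… (below the 22.5% cap of €82,368.16…)
Interest (18%/yr ÷ 12 = 1.5%/month): €366,080.70 × ((1 + 0.015)^15 − 1) = €91,605.1301…
Total = €366,080.70 + €68,640.1313… + €91,605.1301… = €526,325.96

€526,325.96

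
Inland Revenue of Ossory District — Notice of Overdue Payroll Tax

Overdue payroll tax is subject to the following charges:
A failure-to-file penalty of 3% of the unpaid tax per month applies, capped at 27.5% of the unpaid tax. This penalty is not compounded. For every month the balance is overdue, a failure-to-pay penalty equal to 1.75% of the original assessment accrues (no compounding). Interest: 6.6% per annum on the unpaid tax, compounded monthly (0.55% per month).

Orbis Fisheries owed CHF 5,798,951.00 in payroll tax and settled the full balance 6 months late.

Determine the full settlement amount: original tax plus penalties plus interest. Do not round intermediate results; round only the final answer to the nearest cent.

CHF 7,645,668.07

Failure-to-file: 6 × 3% × CHF 5,798,951.00 = CHF 1,043,811.18 (under the 27.5% cap)
Failure-to-pay penalty: 6 × 1.75% × CHF 5,798,951.00 = CHF 608,889.86…
Interest: CHF 5,798,951.00 × ((1 + 0.0055)^6 − 1) = CHF 5,798,951.00 × 0.0334571… = CHF 194,016.0328…
Total = CHF 5,798,951.00 + CHF 1,652,701.0350 + CHF 194,016.0328… = CHF 7,645,668.07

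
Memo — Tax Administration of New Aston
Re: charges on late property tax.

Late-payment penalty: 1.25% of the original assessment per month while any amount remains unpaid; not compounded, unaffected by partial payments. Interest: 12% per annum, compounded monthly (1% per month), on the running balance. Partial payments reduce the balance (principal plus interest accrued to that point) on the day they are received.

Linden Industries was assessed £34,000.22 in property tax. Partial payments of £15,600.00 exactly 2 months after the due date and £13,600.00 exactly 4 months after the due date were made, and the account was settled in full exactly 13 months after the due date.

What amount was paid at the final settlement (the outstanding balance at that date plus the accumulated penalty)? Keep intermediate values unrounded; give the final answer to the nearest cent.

Balance at month 2: £34,000.2200 × (1 + 0.01)^2 = £34,683.6244…
After £15,600.00 payment: £34,683.6244… − £15,600.00 = £19,083.6244…
Balance at month 4: £19,083.6244… × (1 + 0.01)^2 = £19,467.2053…
After £13,600.00 payment: £19,467.2053… − £13,600.00 = £5,867.2053…
Balance at month 13: £5,867.2053… × (1 + 0.01)^9 = £6,416.8760…
Penalty: 13 × 1.25% × £34,000.22 = £5,525.04…
Final settlement = outstanding balance + penalty = £6,416.8760… + £5,525.04… = £11,941.91

£11,941.91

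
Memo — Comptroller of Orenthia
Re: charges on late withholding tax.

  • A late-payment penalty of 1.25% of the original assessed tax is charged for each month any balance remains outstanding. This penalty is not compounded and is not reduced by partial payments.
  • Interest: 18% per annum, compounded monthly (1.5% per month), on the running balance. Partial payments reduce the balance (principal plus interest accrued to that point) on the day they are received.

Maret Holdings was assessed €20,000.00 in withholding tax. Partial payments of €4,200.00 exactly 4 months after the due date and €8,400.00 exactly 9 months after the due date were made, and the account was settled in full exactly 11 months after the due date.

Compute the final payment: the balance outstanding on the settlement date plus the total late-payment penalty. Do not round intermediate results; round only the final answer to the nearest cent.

Balance at month 4: €20,000.0000 × (1 + 0.015)^4 = €21,227.2710…
After €4,200.00 payment: €21,227.2710… − €4,200.00 = €17,027.2710…
Balance at month 9: €17,027.2710… × (1 + 0.015)^5 = €18,343.2067…
After €8,400.00 payment: €18,343.2067… − €8,400.00 = €9,943.2067…
Balance at month 11: €9,943.2067… × (1 + 0.015)^2 = €10,243.7401…
Penalty: 11 × 1.25% × €20,000.00 = €2,750.00
Final settlement = outstanding balance + penalty = €10,243.7401… + €2,750.00 = €12,993.74

€12,993.74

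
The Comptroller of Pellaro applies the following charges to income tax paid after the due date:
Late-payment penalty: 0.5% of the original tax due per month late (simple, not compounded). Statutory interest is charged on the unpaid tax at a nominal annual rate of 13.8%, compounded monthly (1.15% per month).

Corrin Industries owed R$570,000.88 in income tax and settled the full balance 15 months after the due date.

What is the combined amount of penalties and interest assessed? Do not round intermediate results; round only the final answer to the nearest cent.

Late-payment penalty = 0.5% × R$570,000.88 × 15 mo = R$42,750.07…
Interest: R$570,000.88 × ((1 + 0.0115)^15 − 1) = R$570,000.88 × 0.1871027… = R$106,648.7252…
Penalties + interest = R$42,750.0660 + R$106,648.7252… = R$149,398.79

R$149,398.79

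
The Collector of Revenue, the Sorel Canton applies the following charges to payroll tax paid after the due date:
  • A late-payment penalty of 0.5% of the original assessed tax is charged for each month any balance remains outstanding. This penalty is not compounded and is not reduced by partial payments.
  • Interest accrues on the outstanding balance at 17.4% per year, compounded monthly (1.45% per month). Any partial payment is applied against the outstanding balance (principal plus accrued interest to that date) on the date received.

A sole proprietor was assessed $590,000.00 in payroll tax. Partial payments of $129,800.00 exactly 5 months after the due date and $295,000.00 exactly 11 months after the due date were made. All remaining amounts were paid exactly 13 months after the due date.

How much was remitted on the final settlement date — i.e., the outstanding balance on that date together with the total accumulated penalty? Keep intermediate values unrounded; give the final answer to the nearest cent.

$300,513.75

Balance at month 5: $590,000.0000 × (1 + 0.0145)^5 = $634,033.5927…
After $129,800.00 payment: $634,033.5927… − $129,800.00 = $504,233.5927…
Balance at month 11: $504,233.5927… × (1 + 0.0145)^6 = $549,723.2226…
After $295,000.00 payment: $549,723.2226… − $295,000.00 = $254,723.2226…
Balance at month 13: $254,723.2226… × (1 + 0.0145)^2 = $262,163.7516…
Penalty: 13 × 0.5% × $590,000.00 = $38,350.00
Final settlement = outstanding balance + penalty = $262,163.7516… + $38,350.00 = $300,513.75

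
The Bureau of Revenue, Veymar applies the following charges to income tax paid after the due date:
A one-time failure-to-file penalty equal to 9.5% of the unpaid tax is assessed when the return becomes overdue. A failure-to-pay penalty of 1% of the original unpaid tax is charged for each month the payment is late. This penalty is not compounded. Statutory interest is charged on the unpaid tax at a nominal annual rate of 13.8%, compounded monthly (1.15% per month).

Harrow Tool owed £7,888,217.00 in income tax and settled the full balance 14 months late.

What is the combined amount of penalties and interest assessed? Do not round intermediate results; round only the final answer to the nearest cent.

£3,223,174.89

Failure-to-file penalty: 9.5% × £7,888,217.00 = £749,380.62…
Failure-to-pay penalty: 14 × 1% × £7,888,217.00 = £1,104,350.38
Interest: £7,888,217.00 × ((1 + 0.0115)^14 − 1) = £7,888,217.00 × 0.1736063… = £1,369,443.8969…
Penalties + interest = £1,853,730.9950 + £1,369,443.8969… = £3,223,174.89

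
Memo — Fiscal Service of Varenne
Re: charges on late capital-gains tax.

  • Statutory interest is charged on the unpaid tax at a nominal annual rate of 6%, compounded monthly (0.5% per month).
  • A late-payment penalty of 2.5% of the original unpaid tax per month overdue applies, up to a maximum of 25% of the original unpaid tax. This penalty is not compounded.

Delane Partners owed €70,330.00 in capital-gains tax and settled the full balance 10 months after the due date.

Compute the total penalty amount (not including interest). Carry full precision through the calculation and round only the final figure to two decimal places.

€17,582.50

Penalty (uncapped): 10 × 2.5% × €70,330.00 = €17,582.50; cap = 25% × €70,330.00 = €17,582.50 → penalty = €17,582.50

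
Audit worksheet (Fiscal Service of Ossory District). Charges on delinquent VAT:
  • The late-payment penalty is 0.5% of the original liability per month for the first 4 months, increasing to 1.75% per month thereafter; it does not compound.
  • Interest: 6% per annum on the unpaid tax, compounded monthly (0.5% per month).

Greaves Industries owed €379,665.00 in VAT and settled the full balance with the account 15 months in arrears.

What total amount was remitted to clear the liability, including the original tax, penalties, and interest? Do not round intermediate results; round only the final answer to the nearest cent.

Penalty, months 1–4: 4 × 0.5% × €379,665.00 = €7,593.30
Penalty, months 5–15: 11 × 1.75% × €379,665.00 = €73,085.51…
Interest: €379,665.00 × ((1 + 0.005)^15 − 1) = €379,665.00 × 0.0776827… = €29,493.4166…
Total = €379,665.00 + €80,678.8125 + €29,493.4166… = €489,837.23

€489,837.23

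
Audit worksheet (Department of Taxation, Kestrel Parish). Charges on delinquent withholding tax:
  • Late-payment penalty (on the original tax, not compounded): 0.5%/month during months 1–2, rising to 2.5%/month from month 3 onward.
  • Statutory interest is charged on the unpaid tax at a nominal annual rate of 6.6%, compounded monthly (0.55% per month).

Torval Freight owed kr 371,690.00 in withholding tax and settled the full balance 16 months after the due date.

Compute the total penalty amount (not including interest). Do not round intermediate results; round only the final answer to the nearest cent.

kr 133,808.40

Penalty, months 1–2: 2 × 0.5% × kr 371,690.00 = kr 3,716.90
Penalty, months 3–16: 14 × 2.5% × kr 371,690.00 = kr 130,091.50
Total penalty = kr 3,716.90 + kr 130,091.50 = kr 133,808.40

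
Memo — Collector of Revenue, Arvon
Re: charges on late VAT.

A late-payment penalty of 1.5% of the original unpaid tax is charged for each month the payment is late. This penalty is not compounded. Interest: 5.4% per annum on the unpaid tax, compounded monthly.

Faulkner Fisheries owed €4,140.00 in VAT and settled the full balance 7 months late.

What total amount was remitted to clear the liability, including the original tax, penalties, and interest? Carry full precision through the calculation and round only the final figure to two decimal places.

€4,706.88

Late-payment penalty: 7 × 1.5% × €4,140.00 = €434.70
Interest (5.4%/yr ÷ 12 = 0.45%/month): €4,140.00 × ((1 + 0.0045)^7 − 1) = €132.1838…
Total = €4,140.00 + €434.7000 + €132.1838… = €4,706.88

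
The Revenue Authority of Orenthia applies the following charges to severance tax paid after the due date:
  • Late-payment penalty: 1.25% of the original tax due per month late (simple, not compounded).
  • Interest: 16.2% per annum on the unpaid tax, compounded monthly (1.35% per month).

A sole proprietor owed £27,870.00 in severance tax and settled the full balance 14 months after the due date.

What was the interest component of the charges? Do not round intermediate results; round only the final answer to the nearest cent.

Interest: £27,870.00 × ((1 + 0.0135)^14 − 1) = £27,870.00 × 0.2065145… = £5,755.5589…

£5,755.56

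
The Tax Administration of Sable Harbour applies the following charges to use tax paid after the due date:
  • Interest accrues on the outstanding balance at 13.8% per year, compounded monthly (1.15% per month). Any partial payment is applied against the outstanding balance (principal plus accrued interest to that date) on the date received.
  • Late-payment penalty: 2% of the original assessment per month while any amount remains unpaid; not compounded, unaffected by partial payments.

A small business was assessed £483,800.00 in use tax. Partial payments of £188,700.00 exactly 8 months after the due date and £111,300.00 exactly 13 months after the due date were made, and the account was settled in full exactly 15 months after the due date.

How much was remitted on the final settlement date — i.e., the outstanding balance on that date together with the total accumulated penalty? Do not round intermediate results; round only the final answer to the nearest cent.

Balance at month 8: £483,800.0000 × (1 + 0.0115)^8 = £530,142.9140…
After £188,700.00 payment: £530,142.9140… − £188,700.00 = £341,442.9140…
Balance at month 13: £341,442.9140… × (1 + 0.0115)^5 = £361,532.6626…
After £111,300.00 payment: £361,532.6626… − £111,300.00 = £250,232.6626…
Balance at month 15: £250,232.6626… × (1 + 0.0115)^2 = £256,021.1071…
Penalty: 15 × 2% × £483,800.00 = £145,140.00
Final settlement = outstanding balance + penalty = £256,021.1071… + £145,140.00 = £401,161.11

£401,161.11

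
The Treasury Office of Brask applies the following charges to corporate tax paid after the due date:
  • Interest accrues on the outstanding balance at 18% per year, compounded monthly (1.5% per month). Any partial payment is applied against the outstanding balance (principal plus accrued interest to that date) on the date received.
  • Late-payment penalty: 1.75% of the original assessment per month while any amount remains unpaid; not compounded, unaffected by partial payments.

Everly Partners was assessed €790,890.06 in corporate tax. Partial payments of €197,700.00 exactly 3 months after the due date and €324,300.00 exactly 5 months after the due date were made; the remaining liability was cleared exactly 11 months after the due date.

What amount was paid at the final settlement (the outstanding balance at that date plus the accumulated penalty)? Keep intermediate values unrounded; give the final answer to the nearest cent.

€506,563.21

Balance at month 3: €790,890.0600 × (1 + 0.015)^3 = €827,016.6327…
After €197,700.00 payment: €827,016.6327… − €197,700.00 = €629,316.6327…
Balance at month 5: €629,316.6327… × (1 + 0.015)^2 = €648,337.7280…
After €324,300.00 payment: €648,337.7280… − €324,300.00 = €324,037.7280…
Balance at month 11: €324,037.7280… × (1 + 0.015)^6 = €354,316.8709…
Penalty: 11 × 1.75% × €790,890.06 = €152,246.34…
Final settlement = outstanding balance + penalty = €354,316.8709… + €152,246.34… = €506,563.21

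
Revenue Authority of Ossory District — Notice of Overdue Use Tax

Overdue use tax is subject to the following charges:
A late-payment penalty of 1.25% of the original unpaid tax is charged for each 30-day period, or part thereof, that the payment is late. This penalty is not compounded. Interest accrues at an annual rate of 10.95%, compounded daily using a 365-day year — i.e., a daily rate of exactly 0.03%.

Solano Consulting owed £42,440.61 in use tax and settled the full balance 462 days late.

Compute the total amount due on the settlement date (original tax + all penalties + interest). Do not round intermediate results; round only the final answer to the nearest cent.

£57,237.13

Penalty periods: ⌈462/30⌉ = 16; penalty = 16 × 1.25% × £42,440.61 = £8,488.12…
Interest: £42,440.61 × ((1 + 0.0003)^462 − 1) = £42,440.61 × 0.14864067… = £6,308.4006…
Total = £42,440.61 + £8,488.1220 + £6,308.4006… = £57,237.13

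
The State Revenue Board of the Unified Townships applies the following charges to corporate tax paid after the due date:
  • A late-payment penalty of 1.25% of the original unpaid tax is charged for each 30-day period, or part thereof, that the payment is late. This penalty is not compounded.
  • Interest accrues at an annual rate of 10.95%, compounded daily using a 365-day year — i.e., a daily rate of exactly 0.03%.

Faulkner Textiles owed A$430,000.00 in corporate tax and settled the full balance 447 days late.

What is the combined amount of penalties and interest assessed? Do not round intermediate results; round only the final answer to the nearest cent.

Penalty periods: ⌈447/30⌉ = 15; penalty = 15 × 1.25% × A$430,000.00 = A$80,625.00
Interest: A$430,000.00 × ((1 + 0.0003)^447 − 1) = A$430,000.00 × 0.14348417… = A$61,698.1922…
Penalties + interest = A$80,625.0000 + A$61,698.1922… = A$142,323.19

A$142,323.19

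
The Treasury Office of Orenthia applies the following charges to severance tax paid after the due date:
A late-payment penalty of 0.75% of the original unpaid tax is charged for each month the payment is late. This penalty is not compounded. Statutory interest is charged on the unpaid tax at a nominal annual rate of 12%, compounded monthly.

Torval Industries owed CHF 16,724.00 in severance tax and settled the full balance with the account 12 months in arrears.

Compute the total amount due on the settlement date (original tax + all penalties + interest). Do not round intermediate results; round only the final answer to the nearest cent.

Late-payment penalty: 12 × 0.75% × CHF 16,724.00 = CHF 1,505.16
Interest (12%/yr ÷ 12 = 1%/month): CHF 16,724.00 × ((1 + 0.01)^12 − 1) = CHF 2,121.0218…
Total = CHF 16,724.00 + CHF 1,505.1600 + CHF 2,121.0218… = CHF 20,350.18

CHF 20,350.18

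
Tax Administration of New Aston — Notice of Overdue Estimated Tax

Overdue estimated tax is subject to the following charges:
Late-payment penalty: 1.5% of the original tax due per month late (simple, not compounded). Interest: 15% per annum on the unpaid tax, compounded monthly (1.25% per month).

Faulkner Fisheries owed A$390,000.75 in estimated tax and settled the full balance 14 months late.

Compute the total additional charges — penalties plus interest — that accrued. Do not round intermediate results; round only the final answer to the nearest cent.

A$155,982.65

Late-payment penalty = 1.5% × A$390,000.75 × 14 mo = A$81,900.16…
Interest: A$390,000.75 × ((1 + 0.0125)^14 − 1) = A$390,000.75 × 0.1899547… = A$74,082.4944…
Penalties + interest = A$81,900.1575 + A$74,082.4944… = A$155,982.65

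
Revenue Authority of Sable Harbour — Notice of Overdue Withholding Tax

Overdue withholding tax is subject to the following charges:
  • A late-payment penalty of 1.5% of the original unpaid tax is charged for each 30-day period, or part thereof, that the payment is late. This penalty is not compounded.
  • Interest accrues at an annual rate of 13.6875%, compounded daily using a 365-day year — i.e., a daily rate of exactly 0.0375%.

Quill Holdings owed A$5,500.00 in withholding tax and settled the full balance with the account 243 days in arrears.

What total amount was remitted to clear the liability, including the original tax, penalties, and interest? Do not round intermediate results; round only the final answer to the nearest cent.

A$6,767.13

Penalty periods: ⌈243/30⌉ = 9; penalty = 9 × 1.5% × A$5,500.00 = A$742.50
Interest: A$5,500.00 × ((1 + 0.000375)^243 − 1) = A$5,500.00 × 0.09538721… = A$524.6297…
Total = A$5,500.00 + A$742.5000 + A$524.6297… = A$6,767.13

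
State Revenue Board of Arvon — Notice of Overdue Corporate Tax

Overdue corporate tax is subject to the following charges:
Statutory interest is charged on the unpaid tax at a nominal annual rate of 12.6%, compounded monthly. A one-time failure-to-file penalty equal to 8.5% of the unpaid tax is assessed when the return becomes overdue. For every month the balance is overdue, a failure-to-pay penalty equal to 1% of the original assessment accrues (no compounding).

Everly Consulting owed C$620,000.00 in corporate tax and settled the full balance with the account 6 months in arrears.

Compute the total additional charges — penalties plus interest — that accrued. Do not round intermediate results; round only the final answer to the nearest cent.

Failure-to-file penalty: 8.5% × C$620,000.00 = C$52,700.00
Failure-to-pay penalty = 1% × C$620,000.00 × 6 mo = C$37,200.00
Interest (12.6%/yr ÷ 12 = 1.05%/month): C$620,000.00 × ((1 + 0.0105)^6 − 1) = C$40,099.7931…
Penalties + interest = C$89,900.0000 + C$40,099.7931… = C$129,999.79

C$129,999.79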